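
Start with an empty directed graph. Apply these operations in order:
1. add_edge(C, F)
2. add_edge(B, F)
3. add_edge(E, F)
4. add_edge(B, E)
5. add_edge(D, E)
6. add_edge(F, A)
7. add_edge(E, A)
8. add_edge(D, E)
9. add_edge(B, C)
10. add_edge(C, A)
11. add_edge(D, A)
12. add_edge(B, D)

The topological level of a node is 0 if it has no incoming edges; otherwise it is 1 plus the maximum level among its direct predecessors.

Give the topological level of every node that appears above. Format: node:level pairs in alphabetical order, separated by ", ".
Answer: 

Op 1: add_edge(C, F). Edges now: 1
Op 2: add_edge(B, F). Edges now: 2
Op 3: add_edge(E, F). Edges now: 3
Op 4: add_edge(B, E). Edges now: 4
Op 5: add_edge(D, E). Edges now: 5
Op 6: add_edge(F, A). Edges now: 6
Op 7: add_edge(E, A). Edges now: 7
Op 8: add_edge(D, E) (duplicate, no change). Edges now: 7
Op 9: add_edge(B, C). Edges now: 8
Op 10: add_edge(C, A). Edges now: 9
Op 11: add_edge(D, A). Edges now: 10
Op 12: add_edge(B, D). Edges now: 11
Compute levels (Kahn BFS):
  sources (in-degree 0): B
  process B: level=0
    B->C: in-degree(C)=0, level(C)=1, enqueue
    B->D: in-degree(D)=0, level(D)=1, enqueue
    B->E: in-degree(E)=1, level(E)>=1
    B->F: in-degree(F)=2, level(F)>=1
  process C: level=1
    C->A: in-degree(A)=3, level(A)>=2
    C->F: in-degree(F)=1, level(F)>=2
  process D: level=1
    D->A: in-degree(A)=2, level(A)>=2
    D->E: in-degree(E)=0, level(E)=2, enqueue
  process E: level=2
    E->A: in-degree(A)=1, level(A)>=3
    E->F: in-degree(F)=0, level(F)=3, enqueue
  process F: level=3
    F->A: in-degree(A)=0, level(A)=4, enqueue
  process A: level=4
All levels: A:4, B:0, C:1, D:1, E:2, F:3

Answer: A:4, B:0, C:1, D:1, E:2, F:3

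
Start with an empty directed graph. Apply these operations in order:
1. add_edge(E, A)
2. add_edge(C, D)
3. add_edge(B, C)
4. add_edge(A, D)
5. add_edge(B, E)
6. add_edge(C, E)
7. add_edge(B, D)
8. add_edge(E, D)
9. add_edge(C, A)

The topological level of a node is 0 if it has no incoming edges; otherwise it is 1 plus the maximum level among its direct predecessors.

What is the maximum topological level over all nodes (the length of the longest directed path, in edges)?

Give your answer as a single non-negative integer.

Answer: 4

Derivation:
Op 1: add_edge(E, A). Edges now: 1
Op 2: add_edge(C, D). Edges now: 2
Op 3: add_edge(B, C). Edges now: 3
Op 4: add_edge(A, D). Edges now: 4
Op 5: add_edge(B, E). Edges now: 5
Op 6: add_edge(C, E). Edges now: 6
Op 7: add_edge(B, D). Edges now: 7
Op 8: add_edge(E, D). Edges now: 8
Op 9: add_edge(C, A). Edges now: 9
Compute levels (Kahn BFS):
  sources (in-degree 0): B
  process B: level=0
    B->C: in-degree(C)=0, level(C)=1, enqueue
    B->D: in-degree(D)=3, level(D)>=1
    B->E: in-degree(E)=1, level(E)>=1
  process C: level=1
    C->A: in-degree(A)=1, level(A)>=2
    C->D: in-degree(D)=2, level(D)>=2
    C->E: in-degree(E)=0, level(E)=2, enqueue
  process E: level=2
    E->A: in-degree(A)=0, level(A)=3, enqueue
    E->D: in-degree(D)=1, level(D)>=3
  process A: level=3
    A->D: in-degree(D)=0, level(D)=4, enqueue
  process D: level=4
All levels: A:3, B:0, C:1, D:4, E:2
max level = 4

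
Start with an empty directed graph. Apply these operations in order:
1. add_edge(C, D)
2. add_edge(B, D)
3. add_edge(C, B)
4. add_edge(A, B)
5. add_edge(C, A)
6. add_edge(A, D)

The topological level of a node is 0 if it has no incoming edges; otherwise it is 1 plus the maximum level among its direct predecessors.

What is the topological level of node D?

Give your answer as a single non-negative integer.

Op 1: add_edge(C, D). Edges now: 1
Op 2: add_edge(B, D). Edges now: 2
Op 3: add_edge(C, B). Edges now: 3
Op 4: add_edge(A, B). Edges now: 4
Op 5: add_edge(C, A). Edges now: 5
Op 6: add_edge(A, D). Edges now: 6
Compute levels (Kahn BFS):
  sources (in-degree 0): C
  process C: level=0
    C->A: in-degree(A)=0, level(A)=1, enqueue
    C->B: in-degree(B)=1, level(B)>=1
    C->D: in-degree(D)=2, level(D)>=1
  process A: level=1
    A->B: in-degree(B)=0, level(B)=2, enqueue
    A->D: in-degree(D)=1, level(D)>=2
  process B: level=2
    B->D: in-degree(D)=0, level(D)=3, enqueue
  process D: level=3
All levels: A:1, B:2, C:0, D:3
level(D) = 3

Answer: 3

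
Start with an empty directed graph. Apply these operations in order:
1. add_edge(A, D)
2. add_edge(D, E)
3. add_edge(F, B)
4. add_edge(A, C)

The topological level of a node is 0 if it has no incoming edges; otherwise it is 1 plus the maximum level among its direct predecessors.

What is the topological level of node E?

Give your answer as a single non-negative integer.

Op 1: add_edge(A, D). Edges now: 1
Op 2: add_edge(D, E). Edges now: 2
Op 3: add_edge(F, B). Edges now: 3
Op 4: add_edge(A, C). Edges now: 4
Compute levels (Kahn BFS):
  sources (in-degree 0): A, F
  process A: level=0
    A->C: in-degree(C)=0, level(C)=1, enqueue
    A->D: in-degree(D)=0, level(D)=1, enqueue
  process F: level=0
    F->B: in-degree(B)=0, level(B)=1, enqueue
  process C: level=1
  process D: level=1
    D->E: in-degree(E)=0, level(E)=2, enqueue
  process B: level=1
  process E: level=2
All levels: A:0, B:1, C:1, D:1, E:2, F:0
level(E) = 2

Answer: 2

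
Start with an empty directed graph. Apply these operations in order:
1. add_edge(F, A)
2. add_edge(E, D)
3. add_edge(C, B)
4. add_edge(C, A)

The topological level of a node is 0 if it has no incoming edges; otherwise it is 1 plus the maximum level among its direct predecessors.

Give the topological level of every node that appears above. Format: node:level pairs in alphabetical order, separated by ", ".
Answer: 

Answer: A:1, B:1, C:0, D:1, E:0, F:0

Derivation:
Op 1: add_edge(F, A). Edges now: 1
Op 2: add_edge(E, D). Edges now: 2
Op 3: add_edge(C, B). Edges now: 3
Op 4: add_edge(C, A). Edges now: 4
Compute levels (Kahn BFS):
  sources (in-degree 0): C, E, F
  process C: level=0
    C->A: in-degree(A)=1, level(A)>=1
    C->B: in-degree(B)=0, level(B)=1, enqueue
  process E: level=0
    E->D: in-degree(D)=0, level(D)=1, enqueue
  process F: level=0
    F->A: in-degree(A)=0, level(A)=1, enqueue
  process B: level=1
  process D: level=1
  process A: level=1
All levels: A:1, B:1, C:0, D:1, E:0, F:0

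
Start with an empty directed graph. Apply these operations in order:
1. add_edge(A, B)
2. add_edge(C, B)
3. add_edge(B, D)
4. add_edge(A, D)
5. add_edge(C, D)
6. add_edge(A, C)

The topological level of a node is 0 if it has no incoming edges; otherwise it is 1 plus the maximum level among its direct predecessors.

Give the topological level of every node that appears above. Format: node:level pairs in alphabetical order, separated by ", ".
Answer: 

Answer: A:0, B:2, C:1, D:3

Derivation:
Op 1: add_edge(A, B). Edges now: 1
Op 2: add_edge(C, B). Edges now: 2
Op 3: add_edge(B, D). Edges now: 3
Op 4: add_edge(A, D). Edges now: 4
Op 5: add_edge(C, D). Edges now: 5
Op 6: add_edge(A, C). Edges now: 6
Compute levels (Kahn BFS):
  sources (in-degree 0): A
  process A: level=0
    A->B: in-degree(B)=1, level(B)>=1
    A->C: in-degree(C)=0, level(C)=1, enqueue
    A->D: in-degree(D)=2, level(D)>=1
  process C: level=1
    C->B: in-degree(B)=0, level(B)=2, enqueue
    C->D: in-degree(D)=1, level(D)>=2
  process B: level=2
    B->D: in-degree(D)=0, level(D)=3, enqueue
  process D: level=3
All levels: A:0, B:2, C:1, D:3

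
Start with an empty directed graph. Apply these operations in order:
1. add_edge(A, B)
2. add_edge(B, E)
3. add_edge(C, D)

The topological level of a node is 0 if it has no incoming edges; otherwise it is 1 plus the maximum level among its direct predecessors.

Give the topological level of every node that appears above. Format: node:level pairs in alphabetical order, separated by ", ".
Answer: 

Op 1: add_edge(A, B). Edges now: 1
Op 2: add_edge(B, E). Edges now: 2
Op 3: add_edge(C, D). Edges now: 3
Compute levels (Kahn BFS):
  sources (in-degree 0): A, C
  process A: level=0
    A->B: in-degree(B)=0, level(B)=1, enqueue
  process C: level=0
    C->D: in-degree(D)=0, level(D)=1, enqueue
  process B: level=1
    B->E: in-degree(E)=0, level(E)=2, enqueue
  process D: level=1
  process E: level=2
All levels: A:0, B:1, C:0, D:1, E:2

Answer: A:0, B:1, C:0, D:1, E:2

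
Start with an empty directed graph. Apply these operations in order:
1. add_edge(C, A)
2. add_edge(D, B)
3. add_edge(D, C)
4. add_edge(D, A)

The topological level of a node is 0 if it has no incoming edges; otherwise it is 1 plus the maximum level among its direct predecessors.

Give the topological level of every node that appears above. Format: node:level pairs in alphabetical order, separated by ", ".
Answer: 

Op 1: add_edge(C, A). Edges now: 1
Op 2: add_edge(D, B). Edges now: 2
Op 3: add_edge(D, C). Edges now: 3
Op 4: add_edge(D, A). Edges now: 4
Compute levels (Kahn BFS):
  sources (in-degree 0): D
  process D: level=0
    D->A: in-degree(A)=1, level(A)>=1
    D->B: in-degree(B)=0, level(B)=1, enqueue
    D->C: in-degree(C)=0, level(C)=1, enqueue
  process B: level=1
  process C: level=1
    C->A: in-degree(A)=0, level(A)=2, enqueue
  process A: level=2
All levels: A:2, B:1, C:1, D:0

Answer: A:2, B:1, C:1, D:0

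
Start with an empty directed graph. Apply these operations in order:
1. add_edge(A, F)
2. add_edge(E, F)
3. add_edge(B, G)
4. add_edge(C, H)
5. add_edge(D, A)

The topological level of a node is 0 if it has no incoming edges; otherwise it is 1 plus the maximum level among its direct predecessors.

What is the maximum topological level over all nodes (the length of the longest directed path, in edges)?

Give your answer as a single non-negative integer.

Op 1: add_edge(A, F). Edges now: 1
Op 2: add_edge(E, F). Edges now: 2
Op 3: add_edge(B, G). Edges now: 3
Op 4: add_edge(C, H). Edges now: 4
Op 5: add_edge(D, A). Edges now: 5
Compute levels (Kahn BFS):
  sources (in-degree 0): B, C, D, E
  process B: level=0
    B->G: in-degree(G)=0, level(G)=1, enqueue
  process C: level=0
    C->H: in-degree(H)=0, level(H)=1, enqueue
  process D: level=0
    D->A: in-degree(A)=0, level(A)=1, enqueue
  process E: level=0
    E->F: in-degree(F)=1, level(F)>=1
  process G: level=1
  process H: level=1
  process A: level=1
    A->F: in-degree(F)=0, level(F)=2, enqueue
  process F: level=2
All levels: A:1, B:0, C:0, D:0, E:0, F:2, G:1, H:1
max level = 2

Answer: 2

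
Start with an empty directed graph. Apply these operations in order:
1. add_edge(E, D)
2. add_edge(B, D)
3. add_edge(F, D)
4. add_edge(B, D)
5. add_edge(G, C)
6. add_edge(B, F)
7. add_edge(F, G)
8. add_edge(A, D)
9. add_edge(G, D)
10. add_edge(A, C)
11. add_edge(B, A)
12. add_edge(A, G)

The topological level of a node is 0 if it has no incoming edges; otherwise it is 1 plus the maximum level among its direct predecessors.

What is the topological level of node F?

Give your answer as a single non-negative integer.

Op 1: add_edge(E, D). Edges now: 1
Op 2: add_edge(B, D). Edges now: 2
Op 3: add_edge(F, D). Edges now: 3
Op 4: add_edge(B, D) (duplicate, no change). Edges now: 3
Op 5: add_edge(G, C). Edges now: 4
Op 6: add_edge(B, F). Edges now: 5
Op 7: add_edge(F, G). Edges now: 6
Op 8: add_edge(A, D). Edges now: 7
Op 9: add_edge(G, D). Edges now: 8
Op 10: add_edge(A, C). Edges now: 9
Op 11: add_edge(B, A). Edges now: 10
Op 12: add_edge(A, G). Edges now: 11
Compute levels (Kahn BFS):
  sources (in-degree 0): B, E
  process B: level=0
    B->A: in-degree(A)=0, level(A)=1, enqueue
    B->D: in-degree(D)=4, level(D)>=1
    B->F: in-degree(F)=0, level(F)=1, enqueue
  process E: level=0
    E->D: in-degree(D)=3, level(D)>=1
  process A: level=1
    A->C: in-degree(C)=1, level(C)>=2
    A->D: in-degree(D)=2, level(D)>=2
    A->G: in-degree(G)=1, level(G)>=2
  process F: level=1
    F->D: in-degree(D)=1, level(D)>=2
    F->G: in-degree(G)=0, level(G)=2, enqueue
  process G: level=2
    G->C: in-degree(C)=0, level(C)=3, enqueue
    G->D: in-degree(D)=0, level(D)=3, enqueue
  process C: level=3
  process D: level=3
All levels: A:1, B:0, C:3, D:3, E:0, F:1, G:2
level(F) = 1

Answer: 1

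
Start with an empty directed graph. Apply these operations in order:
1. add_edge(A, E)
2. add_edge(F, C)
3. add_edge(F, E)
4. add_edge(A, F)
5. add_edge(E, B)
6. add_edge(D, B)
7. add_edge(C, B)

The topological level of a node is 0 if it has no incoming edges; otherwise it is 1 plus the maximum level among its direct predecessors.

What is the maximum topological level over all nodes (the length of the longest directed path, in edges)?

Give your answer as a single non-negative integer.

Answer: 3

Derivation:
Op 1: add_edge(A, E). Edges now: 1
Op 2: add_edge(F, C). Edges now: 2
Op 3: add_edge(F, E). Edges now: 3
Op 4: add_edge(A, F). Edges now: 4
Op 5: add_edge(E, B). Edges now: 5
Op 6: add_edge(D, B). Edges now: 6
Op 7: add_edge(C, B). Edges now: 7
Compute levels (Kahn BFS):
  sources (in-degree 0): A, D
  process A: level=0
    A->E: in-degree(E)=1, level(E)>=1
    A->F: in-degree(F)=0, level(F)=1, enqueue
  process D: level=0
    D->B: in-degree(B)=2, level(B)>=1
  process F: level=1
    F->C: in-degree(C)=0, level(C)=2, enqueue
    F->E: in-degree(E)=0, level(E)=2, enqueue
  process C: level=2
    C->B: in-degree(B)=1, level(B)>=3
  process E: level=2
    E->B: in-degree(B)=0, level(B)=3, enqueue
  process B: level=3
All levels: A:0, B:3, C:2, D:0, E:2, F:1
max level = 3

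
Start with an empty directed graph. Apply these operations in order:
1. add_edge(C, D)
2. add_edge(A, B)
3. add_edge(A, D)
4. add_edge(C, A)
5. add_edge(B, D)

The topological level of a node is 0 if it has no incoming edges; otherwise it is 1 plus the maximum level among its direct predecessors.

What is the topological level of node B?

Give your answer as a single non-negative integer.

Answer: 2

Derivation:
Op 1: add_edge(C, D). Edges now: 1
Op 2: add_edge(A, B). Edges now: 2
Op 3: add_edge(A, D). Edges now: 3
Op 4: add_edge(C, A). Edges now: 4
Op 5: add_edge(B, D). Edges now: 5
Compute levels (Kahn BFS):
  sources (in-degree 0): C
  process C: level=0
    C->A: in-degree(A)=0, level(A)=1, enqueue
    C->D: in-degree(D)=2, level(D)>=1
  process A: level=1
    A->B: in-degree(B)=0, level(B)=2, enqueue
    A->D: in-degree(D)=1, level(D)>=2
  process B: level=2
    B->D: in-degree(D)=0, level(D)=3, enqueue
  process D: level=3
All levels: A:1, B:2, C:0, D:3
level(B) = 2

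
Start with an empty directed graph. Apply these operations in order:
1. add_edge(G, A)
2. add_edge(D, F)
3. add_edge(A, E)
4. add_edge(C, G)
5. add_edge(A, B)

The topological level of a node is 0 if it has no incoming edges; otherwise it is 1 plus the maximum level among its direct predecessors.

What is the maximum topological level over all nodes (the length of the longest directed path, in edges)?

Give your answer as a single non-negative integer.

Answer: 3

Derivation:
Op 1: add_edge(G, A). Edges now: 1
Op 2: add_edge(D, F). Edges now: 2
Op 3: add_edge(A, E). Edges now: 3
Op 4: add_edge(C, G). Edges now: 4
Op 5: add_edge(A, B). Edges now: 5
Compute levels (Kahn BFS):
  sources (in-degree 0): C, D
  process C: level=0
    C->G: in-degree(G)=0, level(G)=1, enqueue
  process D: level=0
    D->F: in-degree(F)=0, level(F)=1, enqueue
  process G: level=1
    G->A: in-degree(A)=0, level(A)=2, enqueue
  process F: level=1
  process A: level=2
    A->B: in-degree(B)=0, level(B)=3, enqueue
    A->E: in-degree(E)=0, level(E)=3, enqueue
  process B: level=3
  process E: level=3
All levels: A:2, B:3, C:0, D:0, E:3, F:1, G:1
max level = 3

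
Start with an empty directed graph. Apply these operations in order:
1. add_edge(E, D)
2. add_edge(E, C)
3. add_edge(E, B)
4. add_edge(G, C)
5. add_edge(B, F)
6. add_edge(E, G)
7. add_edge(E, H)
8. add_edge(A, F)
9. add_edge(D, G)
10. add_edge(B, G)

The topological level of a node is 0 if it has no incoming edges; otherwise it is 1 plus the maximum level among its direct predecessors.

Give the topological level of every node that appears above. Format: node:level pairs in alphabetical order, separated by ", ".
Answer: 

Op 1: add_edge(E, D). Edges now: 1
Op 2: add_edge(E, C). Edges now: 2
Op 3: add_edge(E, B). Edges now: 3
Op 4: add_edge(G, C). Edges now: 4
Op 5: add_edge(B, F). Edges now: 5
Op 6: add_edge(E, G). Edges now: 6
Op 7: add_edge(E, H). Edges now: 7
Op 8: add_edge(A, F). Edges now: 8
Op 9: add_edge(D, G). Edges now: 9
Op 10: add_edge(B, G). Edges now: 10
Compute levels (Kahn BFS):
  sources (in-degree 0): A, E
  process A: level=0
    A->F: in-degree(F)=1, level(F)>=1
  process E: level=0
    E->B: in-degree(B)=0, level(B)=1, enqueue
    E->C: in-degree(C)=1, level(C)>=1
    E->D: in-degree(D)=0, level(D)=1, enqueue
    E->G: in-degree(G)=2, level(G)>=1
    E->H: in-degree(H)=0, level(H)=1, enqueue
  process B: level=1
    B->F: in-degree(F)=0, level(F)=2, enqueue
    B->G: in-degree(G)=1, level(G)>=2
  process D: level=1
    D->G: in-degree(G)=0, level(G)=2, enqueue
  process H: level=1
  process F: level=2
  process G: level=2
    G->C: in-degree(C)=0, level(C)=3, enqueue
  process C: level=3
All levels: A:0, B:1, C:3, D:1, E:0, F:2, G:2, H:1

Answer: A:0, B:1, C:3, D:1, E:0, F:2, G:2, H:1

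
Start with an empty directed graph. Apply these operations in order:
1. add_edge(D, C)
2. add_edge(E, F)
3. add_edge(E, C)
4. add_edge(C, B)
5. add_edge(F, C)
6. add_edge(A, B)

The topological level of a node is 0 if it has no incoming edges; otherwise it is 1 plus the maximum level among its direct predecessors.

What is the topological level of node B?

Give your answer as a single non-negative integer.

Op 1: add_edge(D, C). Edges now: 1
Op 2: add_edge(E, F). Edges now: 2
Op 3: add_edge(E, C). Edges now: 3
Op 4: add_edge(C, B). Edges now: 4
Op 5: add_edge(F, C). Edges now: 5
Op 6: add_edge(A, B). Edges now: 6
Compute levels (Kahn BFS):
  sources (in-degree 0): A, D, E
  process A: level=0
    A->B: in-degree(B)=1, level(B)>=1
  process D: level=0
    D->C: in-degree(C)=2, level(C)>=1
  process E: level=0
    E->C: in-degree(C)=1, level(C)>=1
    E->F: in-degree(F)=0, level(F)=1, enqueue
  process F: level=1
    F->C: in-degree(C)=0, level(C)=2, enqueue
  process C: level=2
    C->B: in-degree(B)=0, level(B)=3, enqueue
  process B: level=3
All levels: A:0, B:3, C:2, D:0, E:0, F:1
level(B) = 3

Answer: 3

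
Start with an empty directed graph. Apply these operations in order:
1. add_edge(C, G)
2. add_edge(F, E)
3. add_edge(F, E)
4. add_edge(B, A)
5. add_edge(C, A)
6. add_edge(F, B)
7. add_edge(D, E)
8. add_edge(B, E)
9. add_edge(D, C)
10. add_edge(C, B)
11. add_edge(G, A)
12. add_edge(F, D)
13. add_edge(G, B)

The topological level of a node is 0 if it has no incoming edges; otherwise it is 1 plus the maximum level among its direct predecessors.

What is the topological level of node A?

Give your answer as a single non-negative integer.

Answer: 5

Derivation:
Op 1: add_edge(C, G). Edges now: 1
Op 2: add_edge(F, E). Edges now: 2
Op 3: add_edge(F, E) (duplicate, no change). Edges now: 2
Op 4: add_edge(B, A). Edges now: 3
Op 5: add_edge(C, A). Edges now: 4
Op 6: add_edge(F, B). Edges now: 5
Op 7: add_edge(D, E). Edges now: 6
Op 8: add_edge(B, E). Edges now: 7
Op 9: add_edge(D, C). Edges now: 8
Op 10: add_edge(C, B). Edges now: 9
Op 11: add_edge(G, A). Edges now: 10
Op 12: add_edge(F, D). Edges now: 11
Op 13: add_edge(G, B). Edges now: 12
Compute levels (Kahn BFS):
  sources (in-degree 0): F
  process F: level=0
    F->B: in-degree(B)=2, level(B)>=1
    F->D: in-degree(D)=0, level(D)=1, enqueue
    F->E: in-degree(E)=2, level(E)>=1
  process D: level=1
    D->C: in-degree(C)=0, level(C)=2, enqueue
    D->E: in-degree(E)=1, level(E)>=2
  process C: level=2
    C->A: in-degree(A)=2, level(A)>=3
    C->B: in-degree(B)=1, level(B)>=3
    C->G: in-degree(G)=0, level(G)=3, enqueue
  process G: level=3
    G->A: in-degree(A)=1, level(A)>=4
    G->B: in-degree(B)=0, level(B)=4, enqueue
  process B: level=4
    B->A: in-degree(A)=0, level(A)=5, enqueue
    B->E: in-degree(E)=0, level(E)=5, enqueue
  process A: level=5
  process E: level=5
All levels: A:5, B:4, C:2, D:1, E:5, F:0, G:3
level(A) = 5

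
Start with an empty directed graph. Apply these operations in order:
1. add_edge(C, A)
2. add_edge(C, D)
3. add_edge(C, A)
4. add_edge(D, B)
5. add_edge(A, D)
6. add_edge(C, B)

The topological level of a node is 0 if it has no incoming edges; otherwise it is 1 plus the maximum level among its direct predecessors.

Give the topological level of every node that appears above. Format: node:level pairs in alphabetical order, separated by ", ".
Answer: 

Answer: A:1, B:3, C:0, D:2

Derivation:
Op 1: add_edge(C, A). Edges now: 1
Op 2: add_edge(C, D). Edges now: 2
Op 3: add_edge(C, A) (duplicate, no change). Edges now: 2
Op 4: add_edge(D, B). Edges now: 3
Op 5: add_edge(A, D). Edges now: 4
Op 6: add_edge(C, B). Edges now: 5
Compute levels (Kahn BFS):
  sources (in-degree 0): C
  process C: level=0
    C->A: in-degree(A)=0, level(A)=1, enqueue
    C->B: in-degree(B)=1, level(B)>=1
    C->D: in-degree(D)=1, level(D)>=1
  process A: level=1
    A->D: in-degree(D)=0, level(D)=2, enqueue
  process D: level=2
    D->B: in-degree(B)=0, level(B)=3, enqueue
  process B: level=3
All levels: A:1, B:3, C:0, D:2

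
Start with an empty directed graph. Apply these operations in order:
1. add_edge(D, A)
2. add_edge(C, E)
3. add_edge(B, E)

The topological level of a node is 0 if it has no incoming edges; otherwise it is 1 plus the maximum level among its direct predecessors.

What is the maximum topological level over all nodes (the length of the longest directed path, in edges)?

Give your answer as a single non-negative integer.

Op 1: add_edge(D, A). Edges now: 1
Op 2: add_edge(C, E). Edges now: 2
Op 3: add_edge(B, E). Edges now: 3
Compute levels (Kahn BFS):
  sources (in-degree 0): B, C, D
  process B: level=0
    B->E: in-degree(E)=1, level(E)>=1
  process C: level=0
    C->E: in-degree(E)=0, level(E)=1, enqueue
  process D: level=0
    D->A: in-degree(A)=0, level(A)=1, enqueue
  process E: level=1
  process A: level=1
All levels: A:1, B:0, C:0, D:0, E:1
max level = 1

Answer: 1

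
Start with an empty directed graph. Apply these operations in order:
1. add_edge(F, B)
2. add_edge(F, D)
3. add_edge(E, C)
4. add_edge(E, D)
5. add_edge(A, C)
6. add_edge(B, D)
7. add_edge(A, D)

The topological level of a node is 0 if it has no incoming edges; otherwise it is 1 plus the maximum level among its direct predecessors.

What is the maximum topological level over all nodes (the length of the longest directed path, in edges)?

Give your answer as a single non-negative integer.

Answer: 2

Derivation:
Op 1: add_edge(F, B). Edges now: 1
Op 2: add_edge(F, D). Edges now: 2
Op 3: add_edge(E, C). Edges now: 3
Op 4: add_edge(E, D). Edges now: 4
Op 5: add_edge(A, C). Edges now: 5
Op 6: add_edge(B, D). Edges now: 6
Op 7: add_edge(A, D). Edges now: 7
Compute levels (Kahn BFS):
  sources (in-degree 0): A, E, F
  process A: level=0
    A->C: in-degree(C)=1, level(C)>=1
    A->D: in-degree(D)=3, level(D)>=1
  process E: level=0
    E->C: in-degree(C)=0, level(C)=1, enqueue
    E->D: in-degree(D)=2, level(D)>=1
  process F: level=0
    F->B: in-degree(B)=0, level(B)=1, enqueue
    F->D: in-degree(D)=1, level(D)>=1
  process C: level=1
  process B: level=1
    B->D: in-degree(D)=0, level(D)=2, enqueue
  process D: level=2
All levels: A:0, B:1, C:1, D:2, E:0, F:0
max level = 2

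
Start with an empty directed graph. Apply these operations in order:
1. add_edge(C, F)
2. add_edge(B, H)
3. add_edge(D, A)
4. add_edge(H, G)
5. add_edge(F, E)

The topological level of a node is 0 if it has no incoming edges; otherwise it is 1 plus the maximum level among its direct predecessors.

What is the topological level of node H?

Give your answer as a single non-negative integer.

Answer: 1

Derivation:
Op 1: add_edge(C, F). Edges now: 1
Op 2: add_edge(B, H). Edges now: 2
Op 3: add_edge(D, A). Edges now: 3
Op 4: add_edge(H, G). Edges now: 4
Op 5: add_edge(F, E). Edges now: 5
Compute levels (Kahn BFS):
  sources (in-degree 0): B, C, D
  process B: level=0
    B->H: in-degree(H)=0, level(H)=1, enqueue
  process C: level=0
    C->F: in-degree(F)=0, level(F)=1, enqueue
  process D: level=0
    D->A: in-degree(A)=0, level(A)=1, enqueue
  process H: level=1
    H->G: in-degree(G)=0, level(G)=2, enqueue
  process F: level=1
    F->E: in-degree(E)=0, level(E)=2, enqueue
  process A: level=1
  process G: level=2
  process E: level=2
All levels: A:1, B:0, C:0, D:0, E:2, F:1, G:2, H:1
level(H) = 1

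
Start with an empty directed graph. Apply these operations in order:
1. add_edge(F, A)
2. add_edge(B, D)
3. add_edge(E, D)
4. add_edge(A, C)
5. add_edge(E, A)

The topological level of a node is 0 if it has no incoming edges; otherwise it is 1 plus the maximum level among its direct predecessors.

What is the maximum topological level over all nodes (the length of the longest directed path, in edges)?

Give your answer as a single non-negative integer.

Op 1: add_edge(F, A). Edges now: 1
Op 2: add_edge(B, D). Edges now: 2
Op 3: add_edge(E, D). Edges now: 3
Op 4: add_edge(A, C). Edges now: 4
Op 5: add_edge(E, A). Edges now: 5
Compute levels (Kahn BFS):
  sources (in-degree 0): B, E, F
  process B: level=0
    B->D: in-degree(D)=1, level(D)>=1
  process E: level=0
    E->A: in-degree(A)=1, level(A)>=1
    E->D: in-degree(D)=0, level(D)=1, enqueue
  process F: level=0
    F->A: in-degree(A)=0, level(A)=1, enqueue
  process D: level=1
  process A: level=1
    A->C: in-degree(C)=0, level(C)=2, enqueue
  process C: level=2
All levels: A:1, B:0, C:2, D:1, E:0, F:0
max level = 2

Answer: 2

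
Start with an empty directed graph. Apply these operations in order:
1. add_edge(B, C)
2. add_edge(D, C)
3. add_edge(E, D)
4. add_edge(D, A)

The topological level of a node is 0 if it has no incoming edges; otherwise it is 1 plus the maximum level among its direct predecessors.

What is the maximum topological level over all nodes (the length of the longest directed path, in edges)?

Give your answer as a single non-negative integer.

Op 1: add_edge(B, C). Edges now: 1
Op 2: add_edge(D, C). Edges now: 2
Op 3: add_edge(E, D). Edges now: 3
Op 4: add_edge(D, A). Edges now: 4
Compute levels (Kahn BFS):
  sources (in-degree 0): B, E
  process B: level=0
    B->C: in-degree(C)=1, level(C)>=1
  process E: level=0
    E->D: in-degree(D)=0, level(D)=1, enqueue
  process D: level=1
    D->A: in-degree(A)=0, level(A)=2, enqueue
    D->C: in-degree(C)=0, level(C)=2, enqueue
  process A: level=2
  process C: level=2
All levels: A:2, B:0, C:2, D:1, E:0
max level = 2

Answer: 2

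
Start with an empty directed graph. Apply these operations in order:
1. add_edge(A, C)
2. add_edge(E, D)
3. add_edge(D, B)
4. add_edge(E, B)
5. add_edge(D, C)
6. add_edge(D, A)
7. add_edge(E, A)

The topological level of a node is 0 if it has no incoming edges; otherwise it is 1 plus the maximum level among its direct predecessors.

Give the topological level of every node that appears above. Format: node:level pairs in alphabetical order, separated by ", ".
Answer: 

Answer: A:2, B:2, C:3, D:1, E:0

Derivation:
Op 1: add_edge(A, C). Edges now: 1
Op 2: add_edge(E, D). Edges now: 2
Op 3: add_edge(D, B). Edges now: 3
Op 4: add_edge(E, B). Edges now: 4
Op 5: add_edge(D, C). Edges now: 5
Op 6: add_edge(D, A). Edges now: 6
Op 7: add_edge(E, A). Edges now: 7
Compute levels (Kahn BFS):
  sources (in-degree 0): E
  process E: level=0
    E->A: in-degree(A)=1, level(A)>=1
    E->B: in-degree(B)=1, level(B)>=1
    E->D: in-degree(D)=0, level(D)=1, enqueue
  process D: level=1
    D->A: in-degree(A)=0, level(A)=2, enqueue
    D->B: in-degree(B)=0, level(B)=2, enqueue
    D->C: in-degree(C)=1, level(C)>=2
  process A: level=2
    A->C: in-degree(C)=0, level(C)=3, enqueue
  process B: level=2
  process C: level=3
All levels: A:2, B:2, C:3, D:1, E:0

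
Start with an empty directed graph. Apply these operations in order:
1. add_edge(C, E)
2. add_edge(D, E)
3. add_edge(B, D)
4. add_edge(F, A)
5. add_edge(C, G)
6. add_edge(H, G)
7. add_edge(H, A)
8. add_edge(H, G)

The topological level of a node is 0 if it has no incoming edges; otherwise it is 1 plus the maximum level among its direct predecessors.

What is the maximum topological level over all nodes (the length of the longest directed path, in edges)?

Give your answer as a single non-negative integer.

Op 1: add_edge(C, E). Edges now: 1
Op 2: add_edge(D, E). Edges now: 2
Op 3: add_edge(B, D). Edges now: 3
Op 4: add_edge(F, A). Edges now: 4
Op 5: add_edge(C, G). Edges now: 5
Op 6: add_edge(H, G). Edges now: 6
Op 7: add_edge(H, A). Edges now: 7
Op 8: add_edge(H, G) (duplicate, no change). Edges now: 7
Compute levels (Kahn BFS):
  sources (in-degree 0): B, C, F, H
  process B: level=0
    B->D: in-degree(D)=0, level(D)=1, enqueue
  process C: level=0
    C->E: in-degree(E)=1, level(E)>=1
    C->G: in-degree(G)=1, level(G)>=1
  process F: level=0
    F->A: in-degree(A)=1, level(A)>=1
  process H: level=0
    H->A: in-degree(A)=0, level(A)=1, enqueue
    H->G: in-degree(G)=0, level(G)=1, enqueue
  process D: level=1
    D->E: in-degree(E)=0, level(E)=2, enqueue
  process A: level=1
  process G: level=1
  process E: level=2
All levels: A:1, B:0, C:0, D:1, E:2, F:0, G:1, H:0
max level = 2

Answer: 2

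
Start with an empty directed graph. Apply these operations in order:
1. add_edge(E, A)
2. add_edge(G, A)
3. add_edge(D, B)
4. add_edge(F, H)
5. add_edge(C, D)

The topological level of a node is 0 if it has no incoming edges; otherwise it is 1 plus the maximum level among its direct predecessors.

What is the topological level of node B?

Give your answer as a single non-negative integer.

Answer: 2

Derivation:
Op 1: add_edge(E, A). Edges now: 1
Op 2: add_edge(G, A). Edges now: 2
Op 3: add_edge(D, B). Edges now: 3
Op 4: add_edge(F, H). Edges now: 4
Op 5: add_edge(C, D). Edges now: 5
Compute levels (Kahn BFS):
  sources (in-degree 0): C, E, F, G
  process C: level=0
    C->D: in-degree(D)=0, level(D)=1, enqueue
  process E: level=0
    E->A: in-degree(A)=1, level(A)>=1
  process F: level=0
    F->H: in-degree(H)=0, level(H)=1, enqueue
  process G: level=0
    G->A: in-degree(A)=0, level(A)=1, enqueue
  process D: level=1
    D->B: in-degree(B)=0, level(B)=2, enqueue
  process H: level=1
  process A: level=1
  process B: level=2
All levels: A:1, B:2, C:0, D:1, E:0, F:0, G:0, H:1
level(B) = 2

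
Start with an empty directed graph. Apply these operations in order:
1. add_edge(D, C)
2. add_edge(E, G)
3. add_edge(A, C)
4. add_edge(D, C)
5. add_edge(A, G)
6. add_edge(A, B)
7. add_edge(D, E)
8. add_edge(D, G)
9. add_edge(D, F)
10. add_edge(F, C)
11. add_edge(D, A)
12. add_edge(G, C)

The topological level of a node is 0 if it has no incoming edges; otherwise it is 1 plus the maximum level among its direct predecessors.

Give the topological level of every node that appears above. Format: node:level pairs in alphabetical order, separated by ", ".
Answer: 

Op 1: add_edge(D, C). Edges now: 1
Op 2: add_edge(E, G). Edges now: 2
Op 3: add_edge(A, C). Edges now: 3
Op 4: add_edge(D, C) (duplicate, no change). Edges now: 3
Op 5: add_edge(A, G). Edges now: 4
Op 6: add_edge(A, B). Edges now: 5
Op 7: add_edge(D, E). Edges now: 6
Op 8: add_edge(D, G). Edges now: 7
Op 9: add_edge(D, F). Edges now: 8
Op 10: add_edge(F, C). Edges now: 9
Op 11: add_edge(D, A). Edges now: 10
Op 12: add_edge(G, C). Edges now: 11
Compute levels (Kahn BFS):
  sources (in-degree 0): D
  process D: level=0
    D->A: in-degree(A)=0, level(A)=1, enqueue
    D->C: in-degree(C)=3, level(C)>=1
    D->E: in-degree(E)=0, level(E)=1, enqueue
    D->F: in-degree(F)=0, level(F)=1, enqueue
    D->G: in-degree(G)=2, level(G)>=1
  process A: level=1
    A->B: in-degree(B)=0, level(B)=2, enqueue
    A->C: in-degree(C)=2, level(C)>=2
    A->G: in-degree(G)=1, level(G)>=2
  process E: level=1
    E->G: in-degree(G)=0, level(G)=2, enqueue
  process F: level=1
    F->C: in-degree(C)=1, level(C)>=2
  process B: level=2
  process G: level=2
    G->C: in-degree(C)=0, level(C)=3, enqueue
  process C: level=3
All levels: A:1, B:2, C:3, D:0, E:1, F:1, G:2

Answer: A:1, B:2, C:3, D:0, E:1, F:1, G:2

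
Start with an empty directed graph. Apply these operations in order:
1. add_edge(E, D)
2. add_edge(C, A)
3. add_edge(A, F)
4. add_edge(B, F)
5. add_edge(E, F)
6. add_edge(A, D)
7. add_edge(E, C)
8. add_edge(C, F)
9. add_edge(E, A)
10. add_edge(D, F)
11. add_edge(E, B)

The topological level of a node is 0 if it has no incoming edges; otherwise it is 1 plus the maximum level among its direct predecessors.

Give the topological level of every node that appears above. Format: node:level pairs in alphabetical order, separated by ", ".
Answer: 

Answer: A:2, B:1, C:1, D:3, E:0, F:4

Derivation:
Op 1: add_edge(E, D). Edges now: 1
Op 2: add_edge(C, A). Edges now: 2
Op 3: add_edge(A, F). Edges now: 3
Op 4: add_edge(B, F). Edges now: 4
Op 5: add_edge(E, F). Edges now: 5
Op 6: add_edge(A, D). Edges now: 6
Op 7: add_edge(E, C). Edges now: 7
Op 8: add_edge(C, F). Edges now: 8
Op 9: add_edge(E, A). Edges now: 9
Op 10: add_edge(D, F). Edges now: 10
Op 11: add_edge(E, B). Edges now: 11
Compute levels (Kahn BFS):
  sources (in-degree 0): E
  process E: level=0
    E->A: in-degree(A)=1, level(A)>=1
    E->B: in-degree(B)=0, level(B)=1, enqueue
    E->C: in-degree(C)=0, level(C)=1, enqueue
    E->D: in-degree(D)=1, level(D)>=1
    E->F: in-degree(F)=4, level(F)>=1
  process B: level=1
    B->F: in-degree(F)=3, level(F)>=2
  process C: level=1
    C->A: in-degree(A)=0, level(A)=2, enqueue
    C->F: in-degree(F)=2, level(F)>=2
  process A: level=2
    A->D: in-degree(D)=0, level(D)=3, enqueue
    A->F: in-degree(F)=1, level(F)>=3
  process D: level=3
    D->F: in-degree(F)=0, level(F)=4, enqueue
  process F: level=4
All levels: A:2, B:1, C:1, D:3, E:0, F:4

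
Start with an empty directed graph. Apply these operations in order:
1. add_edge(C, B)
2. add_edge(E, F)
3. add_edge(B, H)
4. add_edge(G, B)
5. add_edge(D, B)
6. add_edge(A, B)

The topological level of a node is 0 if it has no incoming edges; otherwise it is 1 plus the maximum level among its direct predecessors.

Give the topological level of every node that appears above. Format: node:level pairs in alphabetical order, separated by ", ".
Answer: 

Answer: A:0, B:1, C:0, D:0, E:0, F:1, G:0, H:2

Derivation:
Op 1: add_edge(C, B). Edges now: 1
Op 2: add_edge(E, F). Edges now: 2
Op 3: add_edge(B, H). Edges now: 3
Op 4: add_edge(G, B). Edges now: 4
Op 5: add_edge(D, B). Edges now: 5
Op 6: add_edge(A, B). Edges now: 6
Compute levels (Kahn BFS):
  sources (in-degree 0): A, C, D, E, G
  process A: level=0
    A->B: in-degree(B)=3, level(B)>=1
  process C: level=0
    C->B: in-degree(B)=2, level(B)>=1
  process D: level=0
    D->B: in-degree(B)=1, level(B)>=1
  process E: level=0
    E->F: in-degree(F)=0, level(F)=1, enqueue
  process G: level=0
    G->B: in-degree(B)=0, level(B)=1, enqueue
  process F: level=1
  process B: level=1
    B->H: in-degree(H)=0, level(H)=2, enqueue
  process H: level=2
All levels: A:0, B:1, C:0, D:0, E:0, F:1, G:0, H:2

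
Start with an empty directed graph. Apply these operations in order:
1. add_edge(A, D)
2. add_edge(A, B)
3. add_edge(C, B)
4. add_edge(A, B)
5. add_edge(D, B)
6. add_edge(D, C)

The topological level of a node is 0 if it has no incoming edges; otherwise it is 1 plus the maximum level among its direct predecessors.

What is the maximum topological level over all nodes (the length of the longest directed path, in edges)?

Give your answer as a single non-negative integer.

Op 1: add_edge(A, D). Edges now: 1
Op 2: add_edge(A, B). Edges now: 2
Op 3: add_edge(C, B). Edges now: 3
Op 4: add_edge(A, B) (duplicate, no change). Edges now: 3
Op 5: add_edge(D, B). Edges now: 4
Op 6: add_edge(D, C). Edges now: 5
Compute levels (Kahn BFS):
  sources (in-degree 0): A
  process A: level=0
    A->B: in-degree(B)=2, level(B)>=1
    A->D: in-degree(D)=0, level(D)=1, enqueue
  process D: level=1
    D->B: in-degree(B)=1, level(B)>=2
    D->C: in-degree(C)=0, level(C)=2, enqueue
  process C: level=2
    C->B: in-degree(B)=0, level(B)=3, enqueue
  process B: level=3
All levels: A:0, B:3, C:2, D:1
max level = 3

Answer: 3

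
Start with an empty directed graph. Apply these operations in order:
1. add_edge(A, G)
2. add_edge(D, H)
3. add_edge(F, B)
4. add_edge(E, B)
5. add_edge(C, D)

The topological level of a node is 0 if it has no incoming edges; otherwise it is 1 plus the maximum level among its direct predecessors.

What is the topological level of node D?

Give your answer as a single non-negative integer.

Answer: 1

Derivation:
Op 1: add_edge(A, G). Edges now: 1
Op 2: add_edge(D, H). Edges now: 2
Op 3: add_edge(F, B). Edges now: 3
Op 4: add_edge(E, B). Edges now: 4
Op 5: add_edge(C, D). Edges now: 5
Compute levels (Kahn BFS):
  sources (in-degree 0): A, C, E, F
  process A: level=0
    A->G: in-degree(G)=0, level(G)=1, enqueue
  process C: level=0
    C->D: in-degree(D)=0, level(D)=1, enqueue
  process E: level=0
    E->B: in-degree(B)=1, level(B)>=1
  process F: level=0
    F->B: in-degree(B)=0, level(B)=1, enqueue
  process G: level=1
  process D: level=1
    D->H: in-degree(H)=0, level(H)=2, enqueue
  process B: level=1
  process H: level=2
All levels: A:0, B:1, C:0, D:1, E:0, F:0, G:1, H:2
level(D) = 1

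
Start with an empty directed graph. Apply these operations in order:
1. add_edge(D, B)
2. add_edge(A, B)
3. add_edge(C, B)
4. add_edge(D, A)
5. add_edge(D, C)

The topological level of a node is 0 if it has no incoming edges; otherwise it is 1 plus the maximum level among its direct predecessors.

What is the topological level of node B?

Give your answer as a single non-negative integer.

Answer: 2

Derivation:
Op 1: add_edge(D, B). Edges now: 1
Op 2: add_edge(A, B). Edges now: 2
Op 3: add_edge(C, B). Edges now: 3
Op 4: add_edge(D, A). Edges now: 4
Op 5: add_edge(D, C). Edges now: 5
Compute levels (Kahn BFS):
  sources (in-degree 0): D
  process D: level=0
    D->A: in-degree(A)=0, level(A)=1, enqueue
    D->B: in-degree(B)=2, level(B)>=1
    D->C: in-degree(C)=0, level(C)=1, enqueue
  process A: level=1
    A->B: in-degree(B)=1, level(B)>=2
  process C: level=1
    C->B: in-degree(B)=0, level(B)=2, enqueue
  process B: level=2
All levels: A:1, B:2, C:1, D:0
level(B) = 2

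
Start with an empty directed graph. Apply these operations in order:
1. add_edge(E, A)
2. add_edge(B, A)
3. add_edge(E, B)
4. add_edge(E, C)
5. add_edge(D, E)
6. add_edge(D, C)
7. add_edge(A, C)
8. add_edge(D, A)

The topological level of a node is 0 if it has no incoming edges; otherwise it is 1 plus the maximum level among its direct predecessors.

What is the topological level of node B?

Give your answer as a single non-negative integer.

Op 1: add_edge(E, A). Edges now: 1
Op 2: add_edge(B, A). Edges now: 2
Op 3: add_edge(E, B). Edges now: 3
Op 4: add_edge(E, C). Edges now: 4
Op 5: add_edge(D, E). Edges now: 5
Op 6: add_edge(D, C). Edges now: 6
Op 7: add_edge(A, C). Edges now: 7
Op 8: add_edge(D, A). Edges now: 8
Compute levels (Kahn BFS):
  sources (in-degree 0): D
  process D: level=0
    D->A: in-degree(A)=2, level(A)>=1
    D->C: in-degree(C)=2, level(C)>=1
    D->E: in-degree(E)=0, level(E)=1, enqueue
  process E: level=1
    E->A: in-degree(A)=1, level(A)>=2
    E->B: in-degree(B)=0, level(B)=2, enqueue
    E->C: in-degree(C)=1, level(C)>=2
  process B: level=2
    B->A: in-degree(A)=0, level(A)=3, enqueue
  process A: level=3
    A->C: in-degree(C)=0, level(C)=4, enqueue
  process C: level=4
All levels: A:3, B:2, C:4, D:0, E:1
level(B) = 2

Answer: 2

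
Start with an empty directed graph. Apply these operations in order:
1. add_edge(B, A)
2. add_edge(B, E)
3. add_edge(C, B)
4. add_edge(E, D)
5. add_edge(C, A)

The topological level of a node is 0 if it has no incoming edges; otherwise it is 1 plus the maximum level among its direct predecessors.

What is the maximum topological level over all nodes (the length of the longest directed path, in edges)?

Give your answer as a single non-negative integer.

Answer: 3

Derivation:
Op 1: add_edge(B, A). Edges now: 1
Op 2: add_edge(B, E). Edges now: 2
Op 3: add_edge(C, B). Edges now: 3
Op 4: add_edge(E, D). Edges now: 4
Op 5: add_edge(C, A). Edges now: 5
Compute levels (Kahn BFS):
  sources (in-degree 0): C
  process C: level=0
    C->A: in-degree(A)=1, level(A)>=1
    C->B: in-degree(B)=0, level(B)=1, enqueue
  process B: level=1
    B->A: in-degree(A)=0, level(A)=2, enqueue
    B->E: in-degree(E)=0, level(E)=2, enqueue
  process A: level=2
  process E: level=2
    E->D: in-degree(D)=0, level(D)=3, enqueue
  process D: level=3
All levels: A:2, B:1, C:0, D:3, E:2
max level = 3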